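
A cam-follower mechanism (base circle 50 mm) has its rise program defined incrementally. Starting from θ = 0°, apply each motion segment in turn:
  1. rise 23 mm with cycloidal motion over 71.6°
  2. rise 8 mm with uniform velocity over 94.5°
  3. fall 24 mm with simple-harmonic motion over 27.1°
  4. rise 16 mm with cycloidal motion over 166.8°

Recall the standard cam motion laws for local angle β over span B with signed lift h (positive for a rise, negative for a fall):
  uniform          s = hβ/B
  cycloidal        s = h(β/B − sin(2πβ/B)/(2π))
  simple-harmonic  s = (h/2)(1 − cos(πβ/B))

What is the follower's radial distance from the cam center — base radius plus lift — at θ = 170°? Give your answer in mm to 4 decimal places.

seg 1 [0°–71.6°] cycloidal, h=23: full span → s += 23 → s = 23.0000
seg 2 [71.6°–166.1°] uniform, h=8: full span → s += 8 → s = 31.0000
seg 3 [166.1°–193.2°] simple-harmonic, h=-24: θ=170° here. β=3.9, B=27.1. -24/2·(1 − cos(π·0.1439)) = -1.2057 → s = 29.7943
radial distance = base radius + s = 50 + 29.7943 = 79.7943

79.7943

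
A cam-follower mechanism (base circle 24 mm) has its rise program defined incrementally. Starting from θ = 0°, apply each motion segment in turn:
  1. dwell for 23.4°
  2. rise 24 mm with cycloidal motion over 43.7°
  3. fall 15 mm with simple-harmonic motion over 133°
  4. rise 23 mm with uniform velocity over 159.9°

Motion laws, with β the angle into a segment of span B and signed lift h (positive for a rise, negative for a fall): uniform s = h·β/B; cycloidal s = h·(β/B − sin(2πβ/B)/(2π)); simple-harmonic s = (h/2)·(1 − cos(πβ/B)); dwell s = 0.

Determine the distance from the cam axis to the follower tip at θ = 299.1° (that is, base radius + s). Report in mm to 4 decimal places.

seg 1 [0°–23.4°] dwell: s stays 0.0000
seg 2 [23.4°–67.1°] cycloidal, h=24: full span → s += 24 → s = 24.0000
seg 3 [67.1°–200.1°] simple-harmonic, h=-15: full span → s += -15 → s = 9.0000
seg 4 [200.1°–360°] uniform, h=23: θ=299.1° here. β=99, B=159.9. 23·99/159.9 = 14.2402 → s = 23.2402
radial distance = base radius + s = 24 + 23.2402 = 47.2402

47.2402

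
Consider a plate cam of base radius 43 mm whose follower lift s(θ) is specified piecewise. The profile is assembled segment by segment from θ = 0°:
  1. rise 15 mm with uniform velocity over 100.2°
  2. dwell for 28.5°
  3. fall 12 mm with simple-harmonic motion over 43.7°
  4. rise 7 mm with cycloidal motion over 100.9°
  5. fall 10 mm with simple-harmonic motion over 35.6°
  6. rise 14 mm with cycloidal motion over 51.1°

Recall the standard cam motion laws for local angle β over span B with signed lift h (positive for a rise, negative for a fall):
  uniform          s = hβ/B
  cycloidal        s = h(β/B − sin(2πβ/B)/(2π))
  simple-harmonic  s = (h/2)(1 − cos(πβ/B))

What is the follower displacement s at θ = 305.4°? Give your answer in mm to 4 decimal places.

seg 1 [0°–100.2°] uniform, h=15: full span → s += 15 → s = 15.0000
seg 2 [100.2°–128.7°] dwell: s stays 15.0000
seg 3 [128.7°–172.4°] simple-harmonic, h=-12: full span → s += -12 → s = 3.0000
seg 4 [172.4°–273.3°] cycloidal, h=7: full span → s += 7 → s = 10.0000
seg 5 [273.3°–308.9°] simple-harmonic, h=-10: θ=305.4° here. β=32.1, B=35.6. -10/2·(1 − cos(π·0.9017)) = -9.7634 → s = 0.2366

0.2366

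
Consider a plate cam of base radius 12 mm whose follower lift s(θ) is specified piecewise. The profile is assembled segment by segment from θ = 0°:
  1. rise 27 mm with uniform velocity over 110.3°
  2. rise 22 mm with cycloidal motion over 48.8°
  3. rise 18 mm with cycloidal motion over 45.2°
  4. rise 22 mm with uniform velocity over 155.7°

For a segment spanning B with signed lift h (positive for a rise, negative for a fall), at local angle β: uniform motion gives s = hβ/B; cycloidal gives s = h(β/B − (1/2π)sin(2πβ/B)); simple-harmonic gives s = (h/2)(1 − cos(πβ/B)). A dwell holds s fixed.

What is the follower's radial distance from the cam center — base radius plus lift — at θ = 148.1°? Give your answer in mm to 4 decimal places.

seg 1 [0°–110.3°] uniform, h=27: full span → s += 27 → s = 27.0000
seg 2 [110.3°–159.1°] cycloidal, h=22: θ=148.1° here. β=37.8, B=48.8. 22·(0.7746 − sin(2π·0.7746)/(2π)) = 20.5007 → s = 47.5007
radial distance = base radius + s = 12 + 47.5007 = 59.5007

59.5007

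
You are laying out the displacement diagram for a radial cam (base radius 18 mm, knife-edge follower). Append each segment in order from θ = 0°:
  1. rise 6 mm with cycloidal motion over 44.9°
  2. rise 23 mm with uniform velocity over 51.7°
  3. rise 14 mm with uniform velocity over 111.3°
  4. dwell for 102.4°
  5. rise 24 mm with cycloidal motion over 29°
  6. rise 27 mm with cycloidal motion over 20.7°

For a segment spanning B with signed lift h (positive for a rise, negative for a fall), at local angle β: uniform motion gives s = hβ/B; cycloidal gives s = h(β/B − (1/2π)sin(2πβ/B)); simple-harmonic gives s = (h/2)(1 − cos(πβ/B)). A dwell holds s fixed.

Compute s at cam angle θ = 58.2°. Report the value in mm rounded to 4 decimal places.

seg 1 [0°–44.9°] cycloidal, h=6: full span → s += 6 → s = 6.0000
seg 2 [44.9°–96.6°] uniform, h=23: θ=58.2° here. β=13.3, B=51.7. 23·13.3/51.7 = 5.9168 → s = 11.9168

11.9168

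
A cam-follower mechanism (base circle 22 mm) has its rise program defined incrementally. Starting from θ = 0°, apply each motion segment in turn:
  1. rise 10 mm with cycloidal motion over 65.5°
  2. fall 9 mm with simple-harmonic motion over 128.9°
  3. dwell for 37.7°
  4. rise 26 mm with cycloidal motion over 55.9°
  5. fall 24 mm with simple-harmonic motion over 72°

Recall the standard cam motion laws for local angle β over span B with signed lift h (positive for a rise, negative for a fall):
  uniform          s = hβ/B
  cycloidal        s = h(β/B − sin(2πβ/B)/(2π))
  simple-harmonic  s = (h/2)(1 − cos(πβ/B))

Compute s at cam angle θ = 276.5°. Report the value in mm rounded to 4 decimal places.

seg 1 [0°–65.5°] cycloidal, h=10: full span → s += 10 → s = 10.0000
seg 2 [65.5°–194.4°] simple-harmonic, h=-9: full span → s += -9 → s = 1.0000
seg 3 [194.4°–232.1°] dwell: s stays 1.0000
seg 4 [232.1°–288°] cycloidal, h=26: θ=276.5° here. β=44.4, B=55.9. 26·(0.7943 − sin(2π·0.7943)/(2π)) = 24.6301 → s = 25.6301

25.6301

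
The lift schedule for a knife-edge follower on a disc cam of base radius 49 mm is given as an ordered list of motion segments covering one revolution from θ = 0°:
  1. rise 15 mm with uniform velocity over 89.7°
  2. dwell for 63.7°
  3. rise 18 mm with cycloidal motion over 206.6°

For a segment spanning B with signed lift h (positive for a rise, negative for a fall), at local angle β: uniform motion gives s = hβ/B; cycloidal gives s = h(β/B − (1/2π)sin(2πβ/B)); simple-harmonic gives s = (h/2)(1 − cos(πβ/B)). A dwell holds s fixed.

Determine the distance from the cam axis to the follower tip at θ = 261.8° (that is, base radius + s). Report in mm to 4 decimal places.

seg 1 [0°–89.7°] uniform, h=15: full span → s += 15 → s = 15.0000
seg 2 [89.7°–153.4°] dwell: s stays 15.0000
seg 3 [153.4°–360°] cycloidal, h=18: θ=261.8° here. β=108.4, B=206.6. 18·(0.5247 − sin(2π·0.5247)/(2π)) = 9.8869 → s = 24.8869
radial distance = base radius + s = 49 + 24.8869 = 73.8869

73.8869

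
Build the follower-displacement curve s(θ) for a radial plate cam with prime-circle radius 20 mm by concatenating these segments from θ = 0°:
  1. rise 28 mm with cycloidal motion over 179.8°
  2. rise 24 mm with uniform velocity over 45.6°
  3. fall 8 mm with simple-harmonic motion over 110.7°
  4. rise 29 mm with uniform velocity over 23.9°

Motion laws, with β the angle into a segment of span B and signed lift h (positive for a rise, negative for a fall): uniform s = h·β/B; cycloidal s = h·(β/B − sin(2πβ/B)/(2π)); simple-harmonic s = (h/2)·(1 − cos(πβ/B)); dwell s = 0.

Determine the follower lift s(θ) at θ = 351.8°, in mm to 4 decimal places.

seg 1 [0°–179.8°] cycloidal, h=28: full span → s += 28 → s = 28.0000
seg 2 [179.8°–225.4°] uniform, h=24: full span → s += 24 → s = 52.0000
seg 3 [225.4°–336.1°] simple-harmonic, h=-8: full span → s += -8 → s = 44.0000
seg 4 [336.1°–360°] uniform, h=29: θ=351.8° here. β=15.7, B=23.9. 29·15.7/23.9 = 19.0502 → s = 63.0502

63.0502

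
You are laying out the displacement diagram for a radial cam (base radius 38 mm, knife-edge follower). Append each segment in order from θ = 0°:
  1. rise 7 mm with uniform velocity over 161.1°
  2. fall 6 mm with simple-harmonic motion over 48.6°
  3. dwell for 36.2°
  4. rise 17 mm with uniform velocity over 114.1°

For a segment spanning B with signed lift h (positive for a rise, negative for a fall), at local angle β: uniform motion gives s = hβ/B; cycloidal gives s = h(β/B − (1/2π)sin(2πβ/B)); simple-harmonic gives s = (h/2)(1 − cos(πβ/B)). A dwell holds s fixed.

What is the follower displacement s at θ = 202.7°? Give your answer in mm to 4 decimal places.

seg 1 [0°–161.1°] uniform, h=7: full span → s += 7 → s = 7.0000
seg 2 [161.1°–209.7°] simple-harmonic, h=-6: θ=202.7° here. β=41.6, B=48.6. -6/2·(1 − cos(π·0.8560)) = -5.6981 → s = 1.3019

1.3019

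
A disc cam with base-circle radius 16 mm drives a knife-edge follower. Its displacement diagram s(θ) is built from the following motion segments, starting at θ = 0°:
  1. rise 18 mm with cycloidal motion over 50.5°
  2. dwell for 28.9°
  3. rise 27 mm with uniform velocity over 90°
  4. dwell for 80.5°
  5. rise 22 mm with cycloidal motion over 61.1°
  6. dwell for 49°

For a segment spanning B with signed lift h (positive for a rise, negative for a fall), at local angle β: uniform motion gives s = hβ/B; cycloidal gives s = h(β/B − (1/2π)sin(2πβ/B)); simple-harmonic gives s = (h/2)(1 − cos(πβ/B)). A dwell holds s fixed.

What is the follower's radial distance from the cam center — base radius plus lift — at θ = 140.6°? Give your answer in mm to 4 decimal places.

seg 1 [0°–50.5°] cycloidal, h=18: full span → s += 18 → s = 18.0000
seg 2 [50.5°–79.4°] dwell: s stays 18.0000
seg 3 [79.4°–169.4°] uniform, h=27: θ=140.6° here. β=61.2, B=90. 27·61.2/90 = 18.3600 → s = 36.3600
radial distance = base radius + s = 16 + 36.3600 = 52.3600

52.3600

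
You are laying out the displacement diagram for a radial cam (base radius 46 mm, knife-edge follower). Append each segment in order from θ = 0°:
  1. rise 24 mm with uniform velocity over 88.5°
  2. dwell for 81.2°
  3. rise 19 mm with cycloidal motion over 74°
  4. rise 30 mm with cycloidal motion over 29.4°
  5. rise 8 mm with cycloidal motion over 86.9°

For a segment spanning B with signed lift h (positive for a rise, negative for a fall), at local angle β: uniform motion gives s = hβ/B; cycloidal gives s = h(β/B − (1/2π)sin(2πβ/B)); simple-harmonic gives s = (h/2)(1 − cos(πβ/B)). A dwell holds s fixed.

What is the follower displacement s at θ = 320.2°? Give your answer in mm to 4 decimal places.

seg 1 [0°–88.5°] uniform, h=24: full span → s += 24 → s = 24.0000
seg 2 [88.5°–169.7°] dwell: s stays 24.0000
seg 3 [169.7°–243.7°] cycloidal, h=19: full span → s += 19 → s = 43.0000
seg 4 [243.7°–273.1°] cycloidal, h=30: full span → s += 30 → s = 73.0000
seg 5 [273.1°–360°] cycloidal, h=8: θ=320.2° here. β=47.1, B=86.9. 8·(0.5420 − sin(2π·0.5420)/(2π)) = 4.6681 → s = 77.6681

77.6681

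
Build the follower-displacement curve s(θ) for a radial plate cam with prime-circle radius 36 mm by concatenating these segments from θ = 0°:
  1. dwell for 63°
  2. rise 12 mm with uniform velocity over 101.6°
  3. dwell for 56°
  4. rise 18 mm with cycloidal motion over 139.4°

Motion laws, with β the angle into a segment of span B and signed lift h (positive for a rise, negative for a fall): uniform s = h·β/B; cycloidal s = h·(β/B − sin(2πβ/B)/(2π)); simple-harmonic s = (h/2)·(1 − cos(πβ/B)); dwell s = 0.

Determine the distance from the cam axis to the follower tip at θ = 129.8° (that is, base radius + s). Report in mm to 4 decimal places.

seg 1 [0°–63°] dwell: s stays 0.0000
seg 2 [63°–164.6°] uniform, h=12: θ=129.8° here. β=66.8, B=101.6. 12·66.8/101.6 = 7.8898 → s = 7.8898
radial distance = base radius + s = 36 + 7.8898 = 43.8898

43.8898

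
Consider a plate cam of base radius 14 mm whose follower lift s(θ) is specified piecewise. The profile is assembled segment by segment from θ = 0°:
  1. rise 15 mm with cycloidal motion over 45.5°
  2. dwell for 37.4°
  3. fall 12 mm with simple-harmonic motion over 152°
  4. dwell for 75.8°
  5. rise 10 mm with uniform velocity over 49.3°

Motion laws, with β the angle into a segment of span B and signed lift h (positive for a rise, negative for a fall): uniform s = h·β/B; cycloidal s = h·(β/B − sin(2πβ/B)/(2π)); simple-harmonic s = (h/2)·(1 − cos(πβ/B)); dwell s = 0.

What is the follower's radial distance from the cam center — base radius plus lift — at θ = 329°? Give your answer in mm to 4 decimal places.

seg 1 [0°–45.5°] cycloidal, h=15: full span → s += 15 → s = 15.0000
seg 2 [45.5°–82.9°] dwell: s stays 15.0000
seg 3 [82.9°–234.9°] simple-harmonic, h=-12: full span → s += -12 → s = 3.0000
seg 4 [234.9°–310.7°] dwell: s stays 3.0000
seg 5 [310.7°–360°] uniform, h=10: θ=329° here. β=18.3, B=49.3. 10·18.3/49.3 = 3.7120 → s = 6.7120
radial distance = base radius + s = 14 + 6.7120 = 20.7120

20.7120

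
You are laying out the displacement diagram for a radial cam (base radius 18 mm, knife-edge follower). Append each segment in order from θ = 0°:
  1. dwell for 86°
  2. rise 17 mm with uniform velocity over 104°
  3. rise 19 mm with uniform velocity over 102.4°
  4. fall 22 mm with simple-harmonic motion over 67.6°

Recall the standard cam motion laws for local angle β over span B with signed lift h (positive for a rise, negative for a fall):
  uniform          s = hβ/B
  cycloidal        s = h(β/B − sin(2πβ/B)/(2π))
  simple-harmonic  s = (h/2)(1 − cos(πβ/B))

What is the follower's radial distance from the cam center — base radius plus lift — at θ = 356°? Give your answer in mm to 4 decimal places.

seg 1 [0°–86°] dwell: s stays 0.0000
seg 2 [86°–190°] uniform, h=17: full span → s += 17 → s = 17.0000
seg 3 [190°–292.4°] uniform, h=19: full span → s += 19 → s = 36.0000
seg 4 [292.4°–360°] simple-harmonic, h=-22: θ=356° here. β=63.6, B=67.6. -22/2·(1 − cos(π·0.9408)) = -21.8105 → s = 14.1895
radial distance = base radius + s = 18 + 14.1895 = 32.1895

32.1895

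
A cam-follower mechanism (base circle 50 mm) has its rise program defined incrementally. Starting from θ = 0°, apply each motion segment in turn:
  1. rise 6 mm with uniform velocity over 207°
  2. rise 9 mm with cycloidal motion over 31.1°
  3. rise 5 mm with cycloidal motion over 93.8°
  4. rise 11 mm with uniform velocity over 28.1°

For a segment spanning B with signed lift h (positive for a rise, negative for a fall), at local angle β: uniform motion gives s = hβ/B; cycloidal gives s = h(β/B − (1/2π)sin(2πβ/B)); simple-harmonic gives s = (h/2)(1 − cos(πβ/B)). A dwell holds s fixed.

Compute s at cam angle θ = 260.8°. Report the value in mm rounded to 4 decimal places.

seg 1 [0°–207°] uniform, h=6: full span → s += 6 → s = 6.0000
seg 2 [207°–238.1°] cycloidal, h=9: full span → s += 9 → s = 15.0000
seg 3 [238.1°–331.9°] cycloidal, h=5: θ=260.8° here. β=22.7, B=93.8. 5·(0.2420 − sin(2π·0.2420)/(2π)) = 0.4153 → s = 15.4153

15.4153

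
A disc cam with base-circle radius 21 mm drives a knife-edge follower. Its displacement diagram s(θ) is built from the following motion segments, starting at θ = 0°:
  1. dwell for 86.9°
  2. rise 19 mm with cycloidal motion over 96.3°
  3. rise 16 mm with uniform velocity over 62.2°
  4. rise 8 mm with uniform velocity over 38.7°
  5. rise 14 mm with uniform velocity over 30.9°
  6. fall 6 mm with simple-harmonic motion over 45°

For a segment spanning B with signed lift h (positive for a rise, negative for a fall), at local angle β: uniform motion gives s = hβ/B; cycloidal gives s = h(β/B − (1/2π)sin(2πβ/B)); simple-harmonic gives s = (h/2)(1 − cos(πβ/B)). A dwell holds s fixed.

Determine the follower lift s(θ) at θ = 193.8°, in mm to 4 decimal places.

seg 1 [0°–86.9°] dwell: s stays 0.0000
seg 2 [86.9°–183.2°] cycloidal, h=19: full span → s += 19 → s = 19.0000
seg 3 [183.2°–245.4°] uniform, h=16: θ=193.8° here. β=10.6, B=62.2. 16·10.6/62.2 = 2.7267 → s = 21.7267

21.7267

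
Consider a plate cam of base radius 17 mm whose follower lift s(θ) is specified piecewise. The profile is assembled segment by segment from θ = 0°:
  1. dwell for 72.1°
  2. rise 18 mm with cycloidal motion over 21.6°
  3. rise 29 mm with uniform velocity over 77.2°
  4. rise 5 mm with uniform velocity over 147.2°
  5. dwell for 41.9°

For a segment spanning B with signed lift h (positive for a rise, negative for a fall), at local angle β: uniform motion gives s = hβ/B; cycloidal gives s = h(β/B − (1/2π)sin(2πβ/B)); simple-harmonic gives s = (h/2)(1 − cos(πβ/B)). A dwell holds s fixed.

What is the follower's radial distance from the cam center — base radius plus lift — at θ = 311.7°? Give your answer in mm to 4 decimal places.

seg 1 [0°–72.1°] dwell: s stays 0.0000
seg 2 [72.1°–93.7°] cycloidal, h=18: full span → s += 18 → s = 18.0000
seg 3 [93.7°–170.9°] uniform, h=29: full span → s += 29 → s = 47.0000
seg 4 [170.9°–318.1°] uniform, h=5: θ=311.7° here. β=140.8, B=147.2. 5·140.8/147.2 = 4.7826 → s = 51.7826
radial distance = base radius + s = 17 + 51.7826 = 68.7826

68.7826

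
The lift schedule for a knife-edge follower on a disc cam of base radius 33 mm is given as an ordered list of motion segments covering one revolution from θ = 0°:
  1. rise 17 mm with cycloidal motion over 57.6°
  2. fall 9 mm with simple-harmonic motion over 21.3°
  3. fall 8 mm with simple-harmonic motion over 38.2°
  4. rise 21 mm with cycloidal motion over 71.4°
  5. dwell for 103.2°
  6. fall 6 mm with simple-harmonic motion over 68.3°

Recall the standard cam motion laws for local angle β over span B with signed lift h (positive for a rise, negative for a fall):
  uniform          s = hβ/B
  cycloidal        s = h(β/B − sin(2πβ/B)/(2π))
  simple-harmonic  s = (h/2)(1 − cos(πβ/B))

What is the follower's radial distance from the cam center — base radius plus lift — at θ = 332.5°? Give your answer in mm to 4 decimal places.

seg 1 [0°–57.6°] cycloidal, h=17: full span → s += 17 → s = 17.0000
seg 2 [57.6°–78.9°] simple-harmonic, h=-9: full span → s += -9 → s = 8.0000
seg 3 [78.9°–117.1°] simple-harmonic, h=-8: full span → s += -8 → s = 0.0000
seg 4 [117.1°–188.5°] cycloidal, h=21: full span → s += 21 → s = 21.0000
seg 5 [188.5°–291.7°] dwell: s stays 21.0000
seg 6 [291.7°–360°] simple-harmonic, h=-6: θ=332.5° here. β=40.8, B=68.3. -6/2·(1 − cos(π·0.5974)) = -3.9034 → s = 17.0966
radial distance = base radius + s = 33 + 17.0966 = 50.0966

50.0966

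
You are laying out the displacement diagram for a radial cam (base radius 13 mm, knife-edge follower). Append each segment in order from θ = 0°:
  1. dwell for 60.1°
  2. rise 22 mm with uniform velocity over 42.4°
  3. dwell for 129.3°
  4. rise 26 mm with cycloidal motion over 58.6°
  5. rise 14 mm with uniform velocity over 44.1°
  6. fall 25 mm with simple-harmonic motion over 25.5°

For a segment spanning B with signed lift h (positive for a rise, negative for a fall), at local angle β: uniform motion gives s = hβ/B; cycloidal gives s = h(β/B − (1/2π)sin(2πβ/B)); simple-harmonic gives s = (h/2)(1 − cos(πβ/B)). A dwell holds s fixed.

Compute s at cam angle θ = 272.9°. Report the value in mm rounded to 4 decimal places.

seg 1 [0°–60.1°] dwell: s stays 0.0000
seg 2 [60.1°–102.5°] uniform, h=22: full span → s += 22 → s = 22.0000
seg 3 [102.5°–231.8°] dwell: s stays 22.0000
seg 4 [231.8°–290.4°] cycloidal, h=26: θ=272.9° here. β=41.1, B=58.6. 26·(0.7014 − sin(2π·0.7014)/(2π)) = 22.1818 → s = 44.1818

44.1818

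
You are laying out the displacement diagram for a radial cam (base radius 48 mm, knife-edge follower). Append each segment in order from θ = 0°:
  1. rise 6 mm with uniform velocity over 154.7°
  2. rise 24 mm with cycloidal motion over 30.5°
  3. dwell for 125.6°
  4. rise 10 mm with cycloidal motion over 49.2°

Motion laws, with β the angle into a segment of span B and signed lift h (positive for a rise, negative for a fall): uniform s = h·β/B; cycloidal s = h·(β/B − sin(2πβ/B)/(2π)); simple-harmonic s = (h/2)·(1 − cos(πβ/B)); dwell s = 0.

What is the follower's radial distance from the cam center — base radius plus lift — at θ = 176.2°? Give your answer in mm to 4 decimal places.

seg 1 [0°–154.7°] uniform, h=6: full span → s += 6 → s = 6.0000
seg 2 [154.7°–185.2°] cycloidal, h=24: θ=176.2° here. β=21.5, B=30.5. 24·(0.7049 − sin(2π·0.7049)/(2π)) = 20.5855 → s = 26.5855
radial distance = base radius + s = 48 + 26.5855 = 74.5855

74.5855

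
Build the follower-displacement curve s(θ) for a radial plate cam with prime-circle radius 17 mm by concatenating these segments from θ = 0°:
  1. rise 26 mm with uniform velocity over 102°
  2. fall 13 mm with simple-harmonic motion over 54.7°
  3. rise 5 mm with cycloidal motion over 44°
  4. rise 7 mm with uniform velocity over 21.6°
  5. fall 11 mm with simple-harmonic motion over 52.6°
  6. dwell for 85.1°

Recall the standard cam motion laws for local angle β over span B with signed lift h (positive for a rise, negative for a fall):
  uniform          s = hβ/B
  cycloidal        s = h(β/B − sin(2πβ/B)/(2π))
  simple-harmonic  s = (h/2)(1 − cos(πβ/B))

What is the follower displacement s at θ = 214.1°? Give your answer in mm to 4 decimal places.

seg 1 [0°–102°] uniform, h=26: full span → s += 26 → s = 26.0000
seg 2 [102°–156.7°] simple-harmonic, h=-13: full span → s += -13 → s = 13.0000
seg 3 [156.7°–200.7°] cycloidal, h=5: full span → s += 5 → s = 18.0000
seg 4 [200.7°–222.3°] uniform, h=7: θ=214.1° here. β=13.4, B=21.6. 7·13.4/21.6 = 4.3426 → s = 22.3426

22.3426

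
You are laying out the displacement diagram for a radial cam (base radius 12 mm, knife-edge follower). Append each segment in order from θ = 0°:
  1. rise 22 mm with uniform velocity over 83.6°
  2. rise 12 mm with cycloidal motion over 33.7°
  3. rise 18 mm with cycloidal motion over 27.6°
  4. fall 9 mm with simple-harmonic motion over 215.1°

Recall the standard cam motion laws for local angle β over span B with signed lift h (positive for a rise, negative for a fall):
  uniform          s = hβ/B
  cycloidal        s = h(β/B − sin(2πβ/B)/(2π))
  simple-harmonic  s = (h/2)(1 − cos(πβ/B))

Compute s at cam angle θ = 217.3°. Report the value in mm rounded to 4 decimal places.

seg 1 [0°–83.6°] uniform, h=22: full span → s += 22 → s = 22.0000
seg 2 [83.6°–117.3°] cycloidal, h=12: full span → s += 12 → s = 34.0000
seg 3 [117.3°–144.9°] cycloidal, h=18: full span → s += 18 → s = 52.0000
seg 4 [144.9°–360°] simple-harmonic, h=-9: θ=217.3° here. β=72.4, B=215.1. -9/2·(1 − cos(π·0.3366)) = -2.2900 → s = 49.7100

49.7100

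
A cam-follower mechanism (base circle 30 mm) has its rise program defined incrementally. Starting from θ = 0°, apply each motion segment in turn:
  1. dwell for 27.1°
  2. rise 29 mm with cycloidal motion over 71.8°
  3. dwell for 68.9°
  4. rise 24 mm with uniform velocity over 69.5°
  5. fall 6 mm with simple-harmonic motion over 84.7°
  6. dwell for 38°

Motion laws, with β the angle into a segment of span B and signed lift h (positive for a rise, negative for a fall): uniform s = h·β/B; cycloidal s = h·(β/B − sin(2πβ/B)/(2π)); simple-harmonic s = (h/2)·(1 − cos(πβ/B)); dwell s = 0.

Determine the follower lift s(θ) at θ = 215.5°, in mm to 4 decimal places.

seg 1 [0°–27.1°] dwell: s stays 0.0000
seg 2 [27.1°–98.9°] cycloidal, h=29: full span → s += 29 → s = 29.0000
seg 3 [98.9°–167.8°] dwell: s stays 29.0000
seg 4 [167.8°–237.3°] uniform, h=24: θ=215.5° here. β=47.7, B=69.5. 24·47.7/69.5 = 16.4719 → s = 45.4719

45.4719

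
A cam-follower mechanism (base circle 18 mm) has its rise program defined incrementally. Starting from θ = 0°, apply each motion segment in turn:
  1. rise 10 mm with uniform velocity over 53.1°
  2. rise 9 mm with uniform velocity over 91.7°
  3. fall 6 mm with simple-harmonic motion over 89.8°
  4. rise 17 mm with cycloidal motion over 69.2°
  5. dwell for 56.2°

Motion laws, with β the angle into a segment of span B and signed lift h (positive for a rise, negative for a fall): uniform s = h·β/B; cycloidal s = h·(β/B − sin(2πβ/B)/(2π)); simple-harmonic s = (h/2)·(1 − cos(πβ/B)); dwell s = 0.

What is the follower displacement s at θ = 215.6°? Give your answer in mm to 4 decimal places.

seg 1 [0°–53.1°] uniform, h=10: full span → s += 10 → s = 10.0000
seg 2 [53.1°–144.8°] uniform, h=9: full span → s += 9 → s = 19.0000
seg 3 [144.8°–234.6°] simple-harmonic, h=-6: θ=215.6° here. β=70.8, B=89.8. -6/2·(1 − cos(π·0.7884)) = -5.3613 → s = 13.6387

13.6387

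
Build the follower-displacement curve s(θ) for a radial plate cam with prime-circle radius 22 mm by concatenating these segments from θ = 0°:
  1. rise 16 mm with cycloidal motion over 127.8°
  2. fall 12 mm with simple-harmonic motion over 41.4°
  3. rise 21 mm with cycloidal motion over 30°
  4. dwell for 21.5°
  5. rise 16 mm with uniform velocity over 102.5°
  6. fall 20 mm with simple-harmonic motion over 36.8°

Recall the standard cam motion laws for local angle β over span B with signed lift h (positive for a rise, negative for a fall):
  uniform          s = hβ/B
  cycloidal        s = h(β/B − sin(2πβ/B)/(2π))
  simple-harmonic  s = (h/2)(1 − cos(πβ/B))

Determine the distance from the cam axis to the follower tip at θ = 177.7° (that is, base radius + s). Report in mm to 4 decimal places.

seg 1 [0°–127.8°] cycloidal, h=16: full span → s += 16 → s = 16.0000
seg 2 [127.8°–169.2°] simple-harmonic, h=-12: full span → s += -12 → s = 4.0000
seg 3 [169.2°–199.2°] cycloidal, h=21: θ=177.7° here. β=8.5, B=30. 21·(0.2833 − sin(2π·0.2833)/(2π)) = 2.6808 → s = 6.6808
radial distance = base radius + s = 22 + 6.6808 = 28.6808

28.6808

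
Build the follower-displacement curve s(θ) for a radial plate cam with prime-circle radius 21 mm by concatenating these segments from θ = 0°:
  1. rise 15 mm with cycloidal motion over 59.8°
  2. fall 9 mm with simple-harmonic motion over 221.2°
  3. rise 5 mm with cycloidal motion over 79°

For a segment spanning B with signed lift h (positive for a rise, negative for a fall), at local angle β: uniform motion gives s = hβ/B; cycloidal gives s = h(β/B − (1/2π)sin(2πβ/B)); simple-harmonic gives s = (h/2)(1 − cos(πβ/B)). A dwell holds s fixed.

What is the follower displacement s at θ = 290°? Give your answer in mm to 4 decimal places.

seg 1 [0°–59.8°] cycloidal, h=15: full span → s += 15 → s = 15.0000
seg 2 [59.8°–281°] simple-harmonic, h=-9: full span → s += -9 → s = 6.0000
seg 3 [281°–360°] cycloidal, h=5: θ=290° here. β=9, B=79. 5·(0.1139 − sin(2π·0.1139)/(2π)) = 0.0474 → s = 6.0474

6.0474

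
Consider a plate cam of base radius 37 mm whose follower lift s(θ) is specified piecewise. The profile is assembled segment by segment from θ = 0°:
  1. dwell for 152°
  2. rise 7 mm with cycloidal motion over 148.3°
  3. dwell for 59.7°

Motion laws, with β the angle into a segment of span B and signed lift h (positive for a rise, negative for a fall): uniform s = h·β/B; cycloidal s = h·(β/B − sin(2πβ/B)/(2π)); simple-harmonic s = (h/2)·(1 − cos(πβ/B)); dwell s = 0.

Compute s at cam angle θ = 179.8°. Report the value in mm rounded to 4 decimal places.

seg 1 [0°–152°] dwell: s stays 0.0000
seg 2 [152°–300.3°] cycloidal, h=7: θ=179.8° here. β=27.8, B=148.3. 7·(0.1875 − sin(2π·0.1875)/(2π)) = 0.2830 → s = 0.2830

0.2830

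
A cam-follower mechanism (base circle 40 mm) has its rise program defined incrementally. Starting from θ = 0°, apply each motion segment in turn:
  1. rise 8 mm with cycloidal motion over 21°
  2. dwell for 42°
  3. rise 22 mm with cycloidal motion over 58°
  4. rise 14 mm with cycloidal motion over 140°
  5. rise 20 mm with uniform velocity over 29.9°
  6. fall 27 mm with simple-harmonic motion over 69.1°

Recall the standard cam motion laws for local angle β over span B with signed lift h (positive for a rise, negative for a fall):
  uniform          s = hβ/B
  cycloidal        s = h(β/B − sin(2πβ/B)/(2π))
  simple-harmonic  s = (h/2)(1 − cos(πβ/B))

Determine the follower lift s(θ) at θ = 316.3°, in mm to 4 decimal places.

seg 1 [0°–21°] cycloidal, h=8: full span → s += 8 → s = 8.0000
seg 2 [21°–63°] dwell: s stays 8.0000
seg 3 [63°–121°] cycloidal, h=22: full span → s += 22 → s = 30.0000
seg 4 [121°–261°] cycloidal, h=14: full span → s += 14 → s = 44.0000
seg 5 [261°–290.9°] uniform, h=20: full span → s += 20 → s = 64.0000
seg 6 [290.9°–360°] simple-harmonic, h=-27: θ=316.3° here. β=25.4, B=69.1. -27/2·(1 − cos(π·0.3676)) = -8.0446 → s = 55.9554

55.9554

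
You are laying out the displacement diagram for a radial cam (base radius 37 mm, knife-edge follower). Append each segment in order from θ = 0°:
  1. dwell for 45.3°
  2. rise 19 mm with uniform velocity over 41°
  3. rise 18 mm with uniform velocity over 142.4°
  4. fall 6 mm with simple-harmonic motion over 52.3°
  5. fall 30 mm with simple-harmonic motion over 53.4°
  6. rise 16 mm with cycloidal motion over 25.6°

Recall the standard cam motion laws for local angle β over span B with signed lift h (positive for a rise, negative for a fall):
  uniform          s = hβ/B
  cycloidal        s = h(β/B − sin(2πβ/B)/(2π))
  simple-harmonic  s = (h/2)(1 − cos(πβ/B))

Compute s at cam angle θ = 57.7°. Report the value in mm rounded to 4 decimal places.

seg 1 [0°–45.3°] dwell: s stays 0.0000
seg 2 [45.3°–86.3°] uniform, h=19: θ=57.7° here. β=12.4, B=41. 19·12.4/41 = 5.7463 → s = 5.7463

5.7463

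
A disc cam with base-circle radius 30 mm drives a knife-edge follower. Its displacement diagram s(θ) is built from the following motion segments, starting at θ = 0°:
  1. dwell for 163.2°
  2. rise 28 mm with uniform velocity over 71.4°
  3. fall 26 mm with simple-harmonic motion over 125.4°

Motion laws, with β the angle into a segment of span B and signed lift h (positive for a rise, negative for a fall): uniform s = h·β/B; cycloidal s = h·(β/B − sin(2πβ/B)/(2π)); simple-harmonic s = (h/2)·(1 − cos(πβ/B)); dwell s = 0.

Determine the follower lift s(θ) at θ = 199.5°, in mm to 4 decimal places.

seg 1 [0°–163.2°] dwell: s stays 0.0000
seg 2 [163.2°–234.6°] uniform, h=28: θ=199.5° here. β=36.3, B=71.4. 28·36.3/71.4 = 14.2353 → s = 14.2353

14.2353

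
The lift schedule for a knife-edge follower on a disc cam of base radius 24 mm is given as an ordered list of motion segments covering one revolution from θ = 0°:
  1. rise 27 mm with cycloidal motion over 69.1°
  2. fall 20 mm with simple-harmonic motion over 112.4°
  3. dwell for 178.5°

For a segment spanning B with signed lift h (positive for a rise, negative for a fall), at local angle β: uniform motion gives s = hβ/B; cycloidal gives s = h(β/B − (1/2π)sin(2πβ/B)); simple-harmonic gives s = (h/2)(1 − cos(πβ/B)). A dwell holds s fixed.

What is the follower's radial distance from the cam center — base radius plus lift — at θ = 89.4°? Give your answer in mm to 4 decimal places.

seg 1 [0°–69.1°] cycloidal, h=27: full span → s += 27 → s = 27.0000
seg 2 [69.1°–181.5°] simple-harmonic, h=-20: θ=89.4° here. β=20.3, B=112.4. -20/2·(1 − cos(π·0.1806)) = -1.5669 → s = 25.4331
radial distance = base radius + s = 24 + 25.4331 = 49.4331

49.4331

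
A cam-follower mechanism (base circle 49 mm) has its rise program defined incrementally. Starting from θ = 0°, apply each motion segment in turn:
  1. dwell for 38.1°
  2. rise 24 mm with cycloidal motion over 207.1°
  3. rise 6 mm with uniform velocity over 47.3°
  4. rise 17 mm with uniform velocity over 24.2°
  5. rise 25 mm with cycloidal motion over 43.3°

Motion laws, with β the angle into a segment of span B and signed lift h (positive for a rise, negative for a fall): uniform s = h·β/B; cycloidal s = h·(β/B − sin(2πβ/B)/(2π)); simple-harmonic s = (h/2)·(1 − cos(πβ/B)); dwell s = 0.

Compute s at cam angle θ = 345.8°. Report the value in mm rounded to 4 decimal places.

seg 1 [0°–38.1°] dwell: s stays 0.0000
seg 2 [38.1°–245.2°] cycloidal, h=24: full span → s += 24 → s = 24.0000
seg 3 [245.2°–292.5°] uniform, h=6: full span → s += 6 → s = 30.0000
seg 4 [292.5°–316.7°] uniform, h=17: full span → s += 17 → s = 47.0000
seg 5 [316.7°–360°] cycloidal, h=25: θ=345.8° here. β=29.1, B=43.3. 25·(0.6721 − sin(2π·0.6721)/(2π)) = 20.3126 → s = 67.3126

67.3126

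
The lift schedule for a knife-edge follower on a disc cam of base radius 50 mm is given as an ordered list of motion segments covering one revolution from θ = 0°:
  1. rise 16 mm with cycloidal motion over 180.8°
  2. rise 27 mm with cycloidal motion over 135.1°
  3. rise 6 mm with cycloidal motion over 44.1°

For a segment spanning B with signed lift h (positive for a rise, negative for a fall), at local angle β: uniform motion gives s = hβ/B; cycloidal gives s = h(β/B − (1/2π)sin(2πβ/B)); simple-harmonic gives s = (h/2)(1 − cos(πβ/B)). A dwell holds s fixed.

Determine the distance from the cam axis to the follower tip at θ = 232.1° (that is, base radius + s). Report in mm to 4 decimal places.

seg 1 [0°–180.8°] cycloidal, h=16: full span → s += 16 → s = 16.0000
seg 2 [180.8°–315.9°] cycloidal, h=27: θ=232.1° here. β=51.3, B=135.1. 27·(0.3797 − sin(2π·0.3797)/(2π)) = 7.3052 → s = 23.3052
radial distance = base radius + s = 50 + 23.3052 = 73.3052

73.3052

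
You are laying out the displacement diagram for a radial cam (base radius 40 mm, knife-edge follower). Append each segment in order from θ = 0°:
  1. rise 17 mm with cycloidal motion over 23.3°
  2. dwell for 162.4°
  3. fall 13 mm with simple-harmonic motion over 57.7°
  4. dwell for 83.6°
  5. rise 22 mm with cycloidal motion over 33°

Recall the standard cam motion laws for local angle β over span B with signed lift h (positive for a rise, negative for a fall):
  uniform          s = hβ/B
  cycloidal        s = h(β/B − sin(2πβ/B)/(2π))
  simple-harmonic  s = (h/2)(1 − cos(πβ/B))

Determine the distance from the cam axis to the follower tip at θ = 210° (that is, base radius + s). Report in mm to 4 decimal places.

seg 1 [0°–23.3°] cycloidal, h=17: full span → s += 17 → s = 17.0000
seg 2 [23.3°–185.7°] dwell: s stays 17.0000
seg 3 [185.7°–243.4°] simple-harmonic, h=-13: θ=210° here. β=24.3, B=57.7. -13/2·(1 − cos(π·0.4211)) = -4.9062 → s = 12.0938
radial distance = base radius + s = 40 + 12.0938 = 52.0938

52.0938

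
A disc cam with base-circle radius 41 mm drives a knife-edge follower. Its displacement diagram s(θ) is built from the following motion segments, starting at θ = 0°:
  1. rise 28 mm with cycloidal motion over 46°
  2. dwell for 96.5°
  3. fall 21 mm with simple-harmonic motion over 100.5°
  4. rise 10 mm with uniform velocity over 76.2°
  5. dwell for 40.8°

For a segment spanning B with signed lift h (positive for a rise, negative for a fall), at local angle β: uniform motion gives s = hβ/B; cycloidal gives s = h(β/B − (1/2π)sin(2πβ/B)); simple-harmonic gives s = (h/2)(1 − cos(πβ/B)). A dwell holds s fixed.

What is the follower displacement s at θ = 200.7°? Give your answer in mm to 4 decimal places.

seg 1 [0°–46°] cycloidal, h=28: full span → s += 28 → s = 28.0000
seg 2 [46°–142.5°] dwell: s stays 28.0000
seg 3 [142.5°–243°] simple-harmonic, h=-21: θ=200.7° here. β=58.2, B=100.5. -21/2·(1 − cos(π·0.5791)) = -13.0826 → s = 14.9174

14.9174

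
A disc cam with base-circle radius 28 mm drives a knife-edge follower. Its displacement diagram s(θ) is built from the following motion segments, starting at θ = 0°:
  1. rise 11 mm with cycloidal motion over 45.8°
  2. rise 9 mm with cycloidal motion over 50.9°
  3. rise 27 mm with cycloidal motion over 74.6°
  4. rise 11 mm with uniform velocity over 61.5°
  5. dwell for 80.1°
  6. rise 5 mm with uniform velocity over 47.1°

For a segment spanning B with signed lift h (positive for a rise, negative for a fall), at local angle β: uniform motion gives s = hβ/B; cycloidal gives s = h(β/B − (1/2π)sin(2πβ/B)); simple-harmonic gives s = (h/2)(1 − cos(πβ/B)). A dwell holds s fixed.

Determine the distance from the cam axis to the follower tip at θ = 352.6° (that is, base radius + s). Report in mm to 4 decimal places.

seg 1 [0°–45.8°] cycloidal, h=11: full span → s += 11 → s = 11.0000
seg 2 [45.8°–96.7°] cycloidal, h=9: full span → s += 9 → s = 20.0000
seg 3 [96.7°–171.3°] cycloidal, h=27: full span → s += 27 → s = 47.0000
seg 4 [171.3°–232.8°] uniform, h=11: full span → s += 11 → s = 58.0000
seg 5 [232.8°–312.9°] dwell: s stays 58.0000
seg 6 [312.9°–360°] uniform, h=5: θ=352.6° here. β=39.7, B=47.1. 5·39.7/47.1 = 4.2144 → s = 62.2144
radial distance = base radius + s = 28 + 62.2144 = 90.2144

90.2144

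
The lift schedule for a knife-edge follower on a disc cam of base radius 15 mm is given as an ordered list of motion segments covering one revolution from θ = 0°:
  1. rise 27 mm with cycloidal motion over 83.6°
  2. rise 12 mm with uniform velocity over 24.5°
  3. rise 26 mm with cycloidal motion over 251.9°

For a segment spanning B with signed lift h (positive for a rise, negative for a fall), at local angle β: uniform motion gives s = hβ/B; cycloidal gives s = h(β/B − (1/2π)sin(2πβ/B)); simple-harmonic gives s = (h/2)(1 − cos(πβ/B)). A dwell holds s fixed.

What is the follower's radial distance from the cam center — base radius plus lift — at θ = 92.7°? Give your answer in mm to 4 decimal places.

seg 1 [0°–83.6°] cycloidal, h=27: full span → s += 27 → s = 27.0000
seg 2 [83.6°–108.1°] uniform, h=12: θ=92.7° here. β=9.1, B=24.5. 12·9.1/24.5 = 4.4571 → s = 31.4571
radial distance = base radius + s = 15 + 31.4571 = 46.4571

46.4571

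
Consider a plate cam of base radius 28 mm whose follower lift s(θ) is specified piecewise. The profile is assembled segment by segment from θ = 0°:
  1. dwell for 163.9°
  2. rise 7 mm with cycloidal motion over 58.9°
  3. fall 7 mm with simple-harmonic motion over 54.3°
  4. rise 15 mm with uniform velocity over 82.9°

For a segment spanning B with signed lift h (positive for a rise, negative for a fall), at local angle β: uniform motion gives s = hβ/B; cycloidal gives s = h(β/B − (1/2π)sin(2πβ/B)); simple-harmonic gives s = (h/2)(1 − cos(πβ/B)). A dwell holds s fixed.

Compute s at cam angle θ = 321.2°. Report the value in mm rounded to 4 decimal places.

seg 1 [0°–163.9°] dwell: s stays 0.0000
seg 2 [163.9°–222.8°] cycloidal, h=7: full span → s += 7 → s = 7.0000
seg 3 [222.8°–277.1°] simple-harmonic, h=-7: full span → s += -7 → s = 0.0000
seg 4 [277.1°–360°] uniform, h=15: θ=321.2° here. β=44.1, B=82.9. 15·44.1/82.9 = 7.9795 → s = 7.9795

7.9795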